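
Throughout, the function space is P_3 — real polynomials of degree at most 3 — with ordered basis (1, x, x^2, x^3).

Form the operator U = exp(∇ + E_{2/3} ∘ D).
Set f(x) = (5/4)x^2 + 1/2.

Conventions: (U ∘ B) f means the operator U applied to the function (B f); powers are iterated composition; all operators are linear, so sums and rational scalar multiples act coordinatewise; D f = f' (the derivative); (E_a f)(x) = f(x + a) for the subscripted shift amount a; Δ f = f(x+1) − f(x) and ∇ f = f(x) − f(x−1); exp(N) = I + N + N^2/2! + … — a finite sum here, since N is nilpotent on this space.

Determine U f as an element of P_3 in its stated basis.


g(x) = (5/4)x^2 + 5x + 71/12

order-1 term: 5x + 5/12
order-2 term: 5
the series for exp(∇ + E_{2/3} ∘ D) f terminates at order 2
exp(∇ + E_{2/3} ∘ D) f = (5/4)x^2 + 5x + 71/12


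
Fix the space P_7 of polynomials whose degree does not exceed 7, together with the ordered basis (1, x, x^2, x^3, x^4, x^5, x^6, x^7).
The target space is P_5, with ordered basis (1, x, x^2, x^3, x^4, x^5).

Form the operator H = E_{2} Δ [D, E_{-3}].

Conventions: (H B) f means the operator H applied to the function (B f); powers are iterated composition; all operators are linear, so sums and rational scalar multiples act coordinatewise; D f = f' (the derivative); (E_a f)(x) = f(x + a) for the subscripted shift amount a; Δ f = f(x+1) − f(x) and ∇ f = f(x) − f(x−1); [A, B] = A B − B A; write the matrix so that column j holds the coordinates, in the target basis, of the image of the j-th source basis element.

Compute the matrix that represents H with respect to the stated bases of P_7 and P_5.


the matrix is [[0, 0, 0, 0, 0, 0, 0, 0]; [0, 0, 0, 0, 0, 0, 0, 0]; [0, 0, 0, 0, 0, 0, 0, 0]; [0, 0, 0, 0, 0, 0, 0, 0]; [0, 0, 0, 0, 0, 0, 0, 0]; [0, 0, 0, 0, 0, 0, 0, 0]] (rows listed top to bottom)

image of 1: 0
image of x: 0
image of x^2: 0
image of x^3: 0
image of x^4: 0
image of x^5: 0
image of x^6: 0
image of x^7: 0
each image's coordinates form column j of the matrix


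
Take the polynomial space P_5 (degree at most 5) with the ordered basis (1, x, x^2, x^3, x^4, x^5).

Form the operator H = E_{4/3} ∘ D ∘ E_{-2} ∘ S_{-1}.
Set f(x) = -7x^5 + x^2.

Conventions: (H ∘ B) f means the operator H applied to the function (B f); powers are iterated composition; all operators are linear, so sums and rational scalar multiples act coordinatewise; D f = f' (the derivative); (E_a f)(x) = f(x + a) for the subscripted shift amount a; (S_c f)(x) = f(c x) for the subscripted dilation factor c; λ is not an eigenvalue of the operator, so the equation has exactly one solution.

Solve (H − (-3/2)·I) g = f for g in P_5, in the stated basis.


g(x) = -(14/3)x^5 - (140/9)x^4 + (2240/27)x^3 + (1138/27)x^2 - (49496/243)x - 29120/729

write g with unknown coordinates in the stated basis and equate coefficients in (H − (-3/2)·I) g = f
solving from the highest basis element down gives g = -(14/3)x^5 - (140/9)x^4 + (2240/27)x^3 + (1138/27)x^2 - (49496/243)x - 29120/729
check: H g = (70/3)x^4 - (1120/9)x^3 - (560/9)x^2 + (24748/81)x + 14560/243
so H g − (-3/2)·g = -7x^5 + x^2 = f ✓


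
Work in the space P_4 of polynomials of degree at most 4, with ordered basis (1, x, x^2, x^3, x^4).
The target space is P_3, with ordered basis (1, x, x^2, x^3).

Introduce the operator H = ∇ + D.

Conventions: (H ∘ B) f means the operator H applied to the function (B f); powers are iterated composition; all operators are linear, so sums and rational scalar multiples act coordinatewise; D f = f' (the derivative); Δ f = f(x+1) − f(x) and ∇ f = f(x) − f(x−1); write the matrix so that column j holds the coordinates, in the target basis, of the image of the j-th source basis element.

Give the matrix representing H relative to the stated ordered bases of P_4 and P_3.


the matrix is [[0, 2, -1, 1, -1]; [0, 0, 4, -3, 4]; [0, 0, 0, 6, -6]; [0, 0, 0, 0, 8]] (rows listed top to bottom)

image of 1: 0
image of x: 2
image of x^2: 4x - 1
image of x^3: 6x^2 - 3x + 1
image of x^4: 8x^3 - 6x^2 + 4x - 1
each image's coordinates form column j of the matrix


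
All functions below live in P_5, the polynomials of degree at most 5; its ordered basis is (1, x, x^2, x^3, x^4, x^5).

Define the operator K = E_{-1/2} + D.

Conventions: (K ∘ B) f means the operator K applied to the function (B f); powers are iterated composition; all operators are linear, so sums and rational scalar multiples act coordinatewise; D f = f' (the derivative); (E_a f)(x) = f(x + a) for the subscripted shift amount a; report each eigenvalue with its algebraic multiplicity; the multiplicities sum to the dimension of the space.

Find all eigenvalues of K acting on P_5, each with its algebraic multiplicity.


λ = 1 (multiplicity 6)

image of 1: 1
image of x: x + 1/2
image of x^2: x^2 + x + 1/4
image of x^3: x^3 + (3/2)x^2 + (3/4)x - 1/8
image of x^4: x^4 + 2x^3 + (3/2)x^2 - (1/2)x + 1/16
image of x^5: x^5 + (5/2)x^4 + (5/2)x^3 - (5/4)x^2 + (5/16)x - 1/32
the matrix is upper triangular; its diagonal is (1, 1, 1, 1, 1, 1)
for a triangular matrix the eigenvalues are the diagonal entries, with algebraic multiplicity their repetition count


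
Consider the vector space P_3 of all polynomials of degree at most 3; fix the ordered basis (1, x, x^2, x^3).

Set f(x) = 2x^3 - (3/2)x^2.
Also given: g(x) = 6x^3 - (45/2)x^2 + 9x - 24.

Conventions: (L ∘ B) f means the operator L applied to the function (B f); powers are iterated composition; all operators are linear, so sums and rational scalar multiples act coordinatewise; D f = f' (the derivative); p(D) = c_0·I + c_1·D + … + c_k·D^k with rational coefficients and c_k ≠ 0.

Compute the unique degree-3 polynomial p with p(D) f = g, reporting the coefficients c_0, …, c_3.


p(D) = 3·I − 3·D − 2·D^3, i.e. c_0 = 3, c_1 = -3, c_2 = 0, c_3 = -2

D^0 f = 2x^3 - (3/2)x^2
D^1 f = 6x^2 - 3x
D^2 f = 12x - 3
D^3 f = 12
matching coefficients of g against c_0 f + c_1 Df + … from the top degree down determines the c_i
solution: c_0 = 3, c_1 = -3, c_2 = 0, c_3 = -2


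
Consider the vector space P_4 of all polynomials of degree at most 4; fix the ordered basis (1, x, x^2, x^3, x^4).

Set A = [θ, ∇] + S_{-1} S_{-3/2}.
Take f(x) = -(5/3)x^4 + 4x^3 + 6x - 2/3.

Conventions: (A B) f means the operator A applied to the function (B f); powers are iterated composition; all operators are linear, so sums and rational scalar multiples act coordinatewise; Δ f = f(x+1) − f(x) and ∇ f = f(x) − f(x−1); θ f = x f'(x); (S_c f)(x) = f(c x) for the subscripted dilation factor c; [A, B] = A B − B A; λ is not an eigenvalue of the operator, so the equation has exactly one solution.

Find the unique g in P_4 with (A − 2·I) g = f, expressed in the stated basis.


the image equals g(x) = -(80/147)x^4 + (2144/1617)x^3 + (22656/539)x^2 - (81476/539)x + 17690/77

write g with unknown coordinates in the stated basis and equate coefficients in (A − 2·I) g = f
solving from the highest basis element down gives g = -(80/147)x^4 + (2144/1617)x^3 + (22656/539)x^2 - (81476/539)x + 17690/77
check: A g = -(135/49)x^4 + (10756/1617)x^3 + (45312/539)x^2 - (159718/539)x + 105986/231
so A g − 2·g = -(5/3)x^4 + 4x^3 + 6x - 2/3 = f ✓


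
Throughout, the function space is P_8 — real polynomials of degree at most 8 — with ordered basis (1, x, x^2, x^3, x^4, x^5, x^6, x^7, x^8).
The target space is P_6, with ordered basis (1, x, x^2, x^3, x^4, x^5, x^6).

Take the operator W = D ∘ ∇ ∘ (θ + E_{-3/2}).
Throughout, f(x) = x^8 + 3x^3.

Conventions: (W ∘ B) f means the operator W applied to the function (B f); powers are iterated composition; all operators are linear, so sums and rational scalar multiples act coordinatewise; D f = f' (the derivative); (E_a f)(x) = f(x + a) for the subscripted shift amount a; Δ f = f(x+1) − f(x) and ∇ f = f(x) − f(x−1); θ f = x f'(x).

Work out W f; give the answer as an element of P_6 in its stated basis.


θ f = 8x^8 + 9x^3
E_{-3/2} f = x^8 - 12x^7 + 63x^6 - 189x^5 + (2835/8)x^4 - (1689/4)x^3 + (4887/16)x^2 - (1863/16)x + 3969/256
(θ + E_{-3/2}) f = 9x^8 - 12x^7 + 63x^6 - 189x^5 + (2835/8)x^4 - (1653/4)x^3 + (4887/16)x^2 - (1863/16)x + 3969/256
∇ (θ + E_{-3/2}) f = 72x^7 - 336x^6 + 1134x^5 - 2940x^4 + (10983/2)x^3 - 6705x^2 + (37977/8)x - 2925/2
D ∇ (θ + E_{-3/2}) f = 504x^6 - 2016x^5 + 5670x^4 - 11760x^3 + (32949/2)x^2 - 13410x + 37977/8

g(x) = 504x^6 - 2016x^5 + 5670x^4 - 11760x^3 + (32949/2)x^2 - 13410x + 37977/8


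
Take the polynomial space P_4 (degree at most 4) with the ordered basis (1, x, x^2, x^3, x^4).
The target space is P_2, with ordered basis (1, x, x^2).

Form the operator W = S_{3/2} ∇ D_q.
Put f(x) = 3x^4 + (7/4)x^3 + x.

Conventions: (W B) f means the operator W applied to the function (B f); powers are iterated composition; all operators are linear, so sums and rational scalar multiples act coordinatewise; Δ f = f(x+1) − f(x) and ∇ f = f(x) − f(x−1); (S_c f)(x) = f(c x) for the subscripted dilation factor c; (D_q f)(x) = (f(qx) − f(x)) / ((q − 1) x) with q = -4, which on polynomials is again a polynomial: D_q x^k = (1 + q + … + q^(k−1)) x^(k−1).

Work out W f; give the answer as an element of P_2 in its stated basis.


D_q f = -153x^3 + (91/4)x^2 + 1
∇ D_q f = -459x^2 + (1009/2)x - 703/4
S_{3/2} ∇ D_q f = -(4131/4)x^2 + (3027/4)x - 703/4

g(x) = -(4131/4)x^2 + (3027/4)x - 703/4


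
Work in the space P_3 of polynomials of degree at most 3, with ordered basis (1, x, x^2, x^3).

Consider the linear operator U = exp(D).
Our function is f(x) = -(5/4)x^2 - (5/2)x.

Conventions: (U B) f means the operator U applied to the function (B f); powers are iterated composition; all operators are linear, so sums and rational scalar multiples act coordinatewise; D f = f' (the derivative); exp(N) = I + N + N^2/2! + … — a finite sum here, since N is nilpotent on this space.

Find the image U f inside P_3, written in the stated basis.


the image equals g(x) = -(5/4)x^2 - 5x - 15/4

order-1 term: -(5/2)x - 5/2
order-2 term: -5/4
the series for exp(D) f terminates at order 2
exp(D) f = -(5/4)x^2 - 5x - 15/4


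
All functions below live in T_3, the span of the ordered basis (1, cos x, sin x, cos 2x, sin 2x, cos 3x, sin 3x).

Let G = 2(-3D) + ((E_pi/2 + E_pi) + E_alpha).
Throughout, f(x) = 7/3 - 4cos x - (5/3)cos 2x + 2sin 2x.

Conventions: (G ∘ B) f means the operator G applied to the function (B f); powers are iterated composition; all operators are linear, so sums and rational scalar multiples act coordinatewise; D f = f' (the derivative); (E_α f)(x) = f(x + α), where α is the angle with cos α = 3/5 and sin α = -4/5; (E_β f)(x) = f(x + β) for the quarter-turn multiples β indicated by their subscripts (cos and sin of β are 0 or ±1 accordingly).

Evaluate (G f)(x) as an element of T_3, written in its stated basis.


D f = 4sin x + 4cos 2x + (10/3)sin 2x
(-3D) f = -12sin x - 12cos 2x - 10sin 2x
(2(-3D)) f = -24sin x - 24cos 2x - 20sin 2x
E_pi/2 f = 7/3 + 4sin x + (5/3)cos 2x - 2sin 2x
E_pi f = 7/3 + 4cos x - (5/3)cos 2x + 2sin 2x
(E_pi/2 + E_pi) f = 14/3 + 4cos x + 4sin x
E_alpha f = 7/3 - (12/5)cos x - (16/5)sin x - (109/75)cos 2x - (54/25)sin 2x
((E_pi/2 + E_pi) + E_alpha) f = 7 + (8/5)cos x + (4/5)sin x - (109/75)cos 2x - (54/25)sin 2x
(2(-3D) + ((E_pi/2 + E_pi) + E_alpha)) f = 7 + (8/5)cos x - (116/5)sin x - (1909/75)cos 2x - (554/25)sin 2x

the image equals g(x) = 7 + (8/5)cos x - (116/5)sin x - (1909/75)cos 2x - (554/25)sin 2x


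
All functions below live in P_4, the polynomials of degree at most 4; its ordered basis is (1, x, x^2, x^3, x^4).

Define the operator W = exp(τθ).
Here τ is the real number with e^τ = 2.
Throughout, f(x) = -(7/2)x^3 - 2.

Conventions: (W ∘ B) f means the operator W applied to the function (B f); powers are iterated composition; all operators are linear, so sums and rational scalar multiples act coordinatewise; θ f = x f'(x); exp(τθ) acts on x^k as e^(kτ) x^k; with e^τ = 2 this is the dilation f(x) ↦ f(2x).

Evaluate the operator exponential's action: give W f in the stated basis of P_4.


g(x) = -28x^3 - 2

exp(τθ) x^k = e^(kτ) x^k; with e^τ = 2 this sends x^k to 2^k x^k
x^3 ↦ 8 x^3
applying this coordinatewise to f: exp(τθ) f = -28x^3 - 2


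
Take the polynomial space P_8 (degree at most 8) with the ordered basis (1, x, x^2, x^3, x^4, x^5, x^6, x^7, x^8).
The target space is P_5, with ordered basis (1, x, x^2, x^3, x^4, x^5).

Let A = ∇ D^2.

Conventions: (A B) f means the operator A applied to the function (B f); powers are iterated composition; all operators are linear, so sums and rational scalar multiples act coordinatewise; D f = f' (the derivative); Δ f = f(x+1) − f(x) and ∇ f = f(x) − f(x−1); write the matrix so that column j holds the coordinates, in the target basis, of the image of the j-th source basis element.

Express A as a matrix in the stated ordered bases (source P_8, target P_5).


image of 1: 0
image of x: 0
image of x^2: 0
image of x^3: 6
image of x^4: 24x - 12
image of x^5: 60x^2 - 60x + 20
image of x^6: 120x^3 - 180x^2 + 120x - 30
image of x^7: 210x^4 - 420x^3 + 420x^2 - 210x + 42
image of x^8: 336x^5 - 840x^4 + 1120x^3 - 840x^2 + 336x - 56
each image's coordinates form column j of the matrix

the matrix is [[0, 0, 0, 6, -12, 20, -30, 42, -56]; [0, 0, 0, 0, 24, -60, 120, -210, 336]; [0, 0, 0, 0, 0, 60, -180, 420, -840]; [0, 0, 0, 0, 0, 0, 120, -420, 1120]; [0, 0, 0, 0, 0, 0, 0, 210, -840]; [0, 0, 0, 0, 0, 0, 0, 0, 336]] (rows listed top to bottom)


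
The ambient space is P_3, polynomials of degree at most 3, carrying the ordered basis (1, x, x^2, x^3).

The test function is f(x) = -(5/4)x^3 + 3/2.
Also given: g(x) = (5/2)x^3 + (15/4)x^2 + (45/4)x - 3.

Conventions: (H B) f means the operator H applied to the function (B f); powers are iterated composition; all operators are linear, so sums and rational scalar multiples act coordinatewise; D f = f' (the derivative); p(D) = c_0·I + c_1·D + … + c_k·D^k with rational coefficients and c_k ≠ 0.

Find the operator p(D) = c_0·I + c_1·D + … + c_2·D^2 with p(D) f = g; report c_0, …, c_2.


D^0 f = -(5/4)x^3 + 3/2
D^1 f = -(15/4)x^2
D^2 f = -(15/2)x
matching coefficients of g against c_0 f + c_1 Df + … from the top degree down determines the c_i
solution: c_0 = -2, c_1 = -1, c_2 = -3/2

c_0 = -2, c_1 = -1, c_2 = -3/2


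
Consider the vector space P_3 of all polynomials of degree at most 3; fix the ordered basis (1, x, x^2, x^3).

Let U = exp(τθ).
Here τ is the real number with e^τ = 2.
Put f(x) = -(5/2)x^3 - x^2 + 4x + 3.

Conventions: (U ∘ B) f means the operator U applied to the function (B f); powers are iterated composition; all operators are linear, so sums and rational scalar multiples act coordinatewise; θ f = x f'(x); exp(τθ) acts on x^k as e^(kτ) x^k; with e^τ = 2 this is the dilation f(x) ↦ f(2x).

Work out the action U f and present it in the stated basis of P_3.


g(x) = -20x^3 - 4x^2 + 8x + 3

exp(τθ) x^k = e^(kτ) x^k; with e^τ = 2 this sends x^k to 2^k x^k
x ↦ 2 x
x^2 ↦ 4 x^2
x^3 ↦ 8 x^3
applying this coordinatewise to f: exp(τθ) f = -20x^3 - 4x^2 + 8x + 3


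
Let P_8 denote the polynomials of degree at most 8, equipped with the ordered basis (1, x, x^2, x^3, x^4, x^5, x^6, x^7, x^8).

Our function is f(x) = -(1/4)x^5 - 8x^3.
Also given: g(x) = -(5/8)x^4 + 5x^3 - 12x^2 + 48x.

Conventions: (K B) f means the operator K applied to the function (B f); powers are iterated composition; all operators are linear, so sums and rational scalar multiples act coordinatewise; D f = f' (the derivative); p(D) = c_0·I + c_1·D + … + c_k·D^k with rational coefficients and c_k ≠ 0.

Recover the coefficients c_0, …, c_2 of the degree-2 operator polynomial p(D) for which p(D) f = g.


p(D) = (1/2)·D − D^2, i.e. c_0 = 0, c_1 = 1/2, c_2 = -1

D^0 f = -(1/4)x^5 - 8x^3
D^1 f = -(5/4)x^4 - 24x^2
D^2 f = -5x^3 - 48x
matching coefficients of g against c_0 f + c_1 Df + … from the top degree down determines the c_i
solution: c_0 = 0, c_1 = 1/2, c_2 = -1


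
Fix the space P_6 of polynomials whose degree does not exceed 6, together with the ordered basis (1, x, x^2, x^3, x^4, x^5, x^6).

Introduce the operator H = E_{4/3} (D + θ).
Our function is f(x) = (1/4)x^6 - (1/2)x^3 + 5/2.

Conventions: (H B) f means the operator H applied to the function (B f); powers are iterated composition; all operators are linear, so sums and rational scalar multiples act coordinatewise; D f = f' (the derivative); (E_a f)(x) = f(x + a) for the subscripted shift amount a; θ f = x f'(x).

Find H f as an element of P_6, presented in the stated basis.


D f = (3/2)x^5 - (3/2)x^2
θ f = (3/2)x^6 - (3/2)x^3
(D + θ) f = (3/2)x^6 + (3/2)x^5 - (3/2)x^3 - (3/2)x^2
E_{4/3} (D + θ) f = (3/2)x^6 + (27/2)x^5 + 50x^4 + (1733/18)x^3 + (595/6)x^2 + (1340/27)x + 2072/243

the image equals g(x) = (3/2)x^6 + (27/2)x^5 + 50x^4 + (1733/18)x^3 + (595/6)x^2 + (1340/27)x + 2072/243


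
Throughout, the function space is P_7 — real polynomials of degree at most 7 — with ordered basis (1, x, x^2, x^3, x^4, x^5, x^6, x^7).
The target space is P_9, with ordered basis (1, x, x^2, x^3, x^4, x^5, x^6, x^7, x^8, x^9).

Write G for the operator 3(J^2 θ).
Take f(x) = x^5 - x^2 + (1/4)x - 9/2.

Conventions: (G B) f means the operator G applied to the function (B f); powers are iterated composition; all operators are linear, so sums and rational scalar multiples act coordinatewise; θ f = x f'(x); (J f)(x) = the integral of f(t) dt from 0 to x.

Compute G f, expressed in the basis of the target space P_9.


the image equals g(x) = (5/14)x^7 - (1/2)x^4 + (1/8)x^3

θ f = 5x^5 - 2x^2 + (1/4)x
J θ f = (5/6)x^6 - (2/3)x^3 + (1/8)x^2
J J θ f = (5/42)x^7 - (1/6)x^4 + (1/24)x^3
(3(J^2 θ)) f = (5/14)x^7 - (1/2)x^4 + (1/8)x^3


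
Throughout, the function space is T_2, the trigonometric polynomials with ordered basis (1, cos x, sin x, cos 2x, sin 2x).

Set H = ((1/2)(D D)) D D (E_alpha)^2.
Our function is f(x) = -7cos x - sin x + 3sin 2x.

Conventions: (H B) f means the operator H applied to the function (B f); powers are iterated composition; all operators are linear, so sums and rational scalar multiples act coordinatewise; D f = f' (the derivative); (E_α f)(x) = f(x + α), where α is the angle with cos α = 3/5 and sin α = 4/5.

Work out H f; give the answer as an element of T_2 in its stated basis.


E_alpha f = -5cos x + 5sin x + (72/25)cos 2x - (21/25)sin 2x
E_alpha E_alpha f = cos x + 7sin x - (1008/625)cos 2x - (1581/625)sin 2x
D (E_alpha)^2 f = 7cos x - sin x - (3162/625)cos 2x + (2016/625)sin 2x
D D (E_alpha)^2 f = -cos x - 7sin x + (4032/625)cos 2x + (6324/625)sin 2x
D (D D) (E_alpha)^2 f = -7cos x + sin x + (12648/625)cos 2x - (8064/625)sin 2x
D D (D D) (E_alpha)^2 f = cos x + 7sin x - (16128/625)cos 2x - (25296/625)sin 2x
((1/2)(D D)) (D D) (E_alpha)^2 f = (1/2)cos x + (7/2)sin x - (8064/625)cos 2x - (12648/625)sin 2x

the image equals g(x) = (1/2)cos x + (7/2)sin x - (8064/625)cos 2x - (12648/625)sin 2x


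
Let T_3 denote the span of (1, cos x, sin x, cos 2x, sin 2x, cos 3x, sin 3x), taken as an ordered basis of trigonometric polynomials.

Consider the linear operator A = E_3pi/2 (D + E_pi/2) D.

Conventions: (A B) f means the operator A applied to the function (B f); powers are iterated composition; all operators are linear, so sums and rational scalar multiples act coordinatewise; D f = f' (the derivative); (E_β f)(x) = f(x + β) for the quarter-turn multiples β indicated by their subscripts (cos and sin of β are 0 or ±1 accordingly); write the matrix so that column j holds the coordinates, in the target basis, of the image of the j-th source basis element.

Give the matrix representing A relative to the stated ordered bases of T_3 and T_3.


image of 1: 0
image of cos x: -2sin x
image of sin x: 2cos x
image of cos 2x: 4cos 2x - 2sin 2x
image of sin 2x: 2cos 2x + 4sin 2x
image of cos 3x: 6sin 3x
image of sin 3x: -6cos 3x
each image's coordinates form column j of the matrix

the matrix is [[0, 0, 0, 0, 0, 0, 0]; [0, 0, 2, 0, 0, 0, 0]; [0, -2, 0, 0, 0, 0, 0]; [0, 0, 0, 4, 2, 0, 0]; [0, 0, 0, -2, 4, 0, 0]; [0, 0, 0, 0, 0, 0, -6]; [0, 0, 0, 0, 0, 6, 0]] (rows listed top to bottom)


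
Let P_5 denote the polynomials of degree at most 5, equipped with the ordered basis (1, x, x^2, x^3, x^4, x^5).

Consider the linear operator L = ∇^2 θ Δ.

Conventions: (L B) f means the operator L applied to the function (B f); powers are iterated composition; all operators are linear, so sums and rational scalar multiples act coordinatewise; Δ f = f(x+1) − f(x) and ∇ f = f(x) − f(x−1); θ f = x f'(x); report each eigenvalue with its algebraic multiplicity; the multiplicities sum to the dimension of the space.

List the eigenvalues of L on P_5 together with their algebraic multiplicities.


image of 1: 0
image of x: 0
image of x^2: 0
image of x^3: 12
image of x^4: 72x - 48
image of x^5: 240x^2 - 300x + 140
the matrix is upper triangular; its diagonal is (0, 0, 0, 0, 0, 0)
for a triangular matrix the eigenvalues are the diagonal entries, with algebraic multiplicity their repetition count

λ = 0 (multiplicity 6)


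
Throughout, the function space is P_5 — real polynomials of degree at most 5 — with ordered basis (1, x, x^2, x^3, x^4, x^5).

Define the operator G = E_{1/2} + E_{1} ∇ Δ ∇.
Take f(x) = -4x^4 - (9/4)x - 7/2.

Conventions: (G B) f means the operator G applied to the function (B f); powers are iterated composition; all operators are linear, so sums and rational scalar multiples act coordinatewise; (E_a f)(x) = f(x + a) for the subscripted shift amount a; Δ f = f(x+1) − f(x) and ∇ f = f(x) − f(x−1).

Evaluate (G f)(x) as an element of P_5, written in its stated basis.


the image equals g(x) = -4x^4 - 8x^3 - 6x^2 - (401/4)x - 423/8

E_{1/2} f = -4x^4 - 8x^3 - 6x^2 - (17/4)x - 39/8
∇ f = -16x^3 + 24x^2 - 16x + 7/4
Δ ∇ f = -48x^2 - 8
∇ Δ ∇ f = -96x + 48
E_{1} (∇ Δ) ∇ f = -96x - 48
(E_{1/2} + E_{1} ∇ Δ ∇) f = -4x^4 - 8x^3 - 6x^2 - (401/4)x - 423/8


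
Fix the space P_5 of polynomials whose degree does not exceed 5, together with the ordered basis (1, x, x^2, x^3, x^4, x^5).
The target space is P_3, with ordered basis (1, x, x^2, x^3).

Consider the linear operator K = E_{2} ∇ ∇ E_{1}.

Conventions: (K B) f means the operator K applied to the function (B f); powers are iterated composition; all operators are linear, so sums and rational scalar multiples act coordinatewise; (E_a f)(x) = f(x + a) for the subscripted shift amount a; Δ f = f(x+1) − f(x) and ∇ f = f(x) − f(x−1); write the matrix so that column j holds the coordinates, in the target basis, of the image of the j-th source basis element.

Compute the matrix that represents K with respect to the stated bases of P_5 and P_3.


the matrix is [[0, 0, 2, 12, 50, 180]; [0, 0, 0, 6, 48, 250]; [0, 0, 0, 0, 12, 120]; [0, 0, 0, 0, 0, 20]] (rows listed top to bottom)

image of 1: 0
image of x: 0
image of x^2: 2
image of x^3: 6x + 12
image of x^4: 12x^2 + 48x + 50
image of x^5: 20x^3 + 120x^2 + 250x + 180
each image's coordinates form column j of the matrix


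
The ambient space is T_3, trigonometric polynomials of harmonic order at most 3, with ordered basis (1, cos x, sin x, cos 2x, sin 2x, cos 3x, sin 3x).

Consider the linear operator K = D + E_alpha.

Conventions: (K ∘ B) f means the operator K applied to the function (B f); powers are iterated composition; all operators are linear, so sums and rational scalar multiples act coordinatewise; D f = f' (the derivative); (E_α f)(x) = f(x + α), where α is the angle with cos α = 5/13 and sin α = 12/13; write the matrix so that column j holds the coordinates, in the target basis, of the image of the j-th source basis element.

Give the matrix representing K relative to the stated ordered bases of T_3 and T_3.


the matrix is [[1, 0, 0, 0, 0, 0, 0]; [0, 5/13, 25/13, 0, 0, 0, 0]; [0, -25/13, 5/13, 0, 0, 0, 0]; [0, 0, 0, -119/169, 458/169, 0, 0]; [0, 0, 0, -458/169, -119/169, 0, 0]; [0, 0, 0, 0, 0, -2035/2197, 5763/2197]; [0, 0, 0, 0, 0, -5763/2197, -2035/2197]] (rows listed top to bottom)

image of 1: 1
image of cos x: (5/13)cos x - (25/13)sin x
image of sin x: (25/13)cos x + (5/13)sin x
image of cos 2x: -(119/169)cos 2x - (458/169)sin 2x
image of sin 2x: (458/169)cos 2x - (119/169)sin 2x
image of cos 3x: -(2035/2197)cos 3x - (5763/2197)sin 3x
image of sin 3x: (5763/2197)cos 3x - (2035/2197)sin 3x
each image's coordinates form column j of the matrix


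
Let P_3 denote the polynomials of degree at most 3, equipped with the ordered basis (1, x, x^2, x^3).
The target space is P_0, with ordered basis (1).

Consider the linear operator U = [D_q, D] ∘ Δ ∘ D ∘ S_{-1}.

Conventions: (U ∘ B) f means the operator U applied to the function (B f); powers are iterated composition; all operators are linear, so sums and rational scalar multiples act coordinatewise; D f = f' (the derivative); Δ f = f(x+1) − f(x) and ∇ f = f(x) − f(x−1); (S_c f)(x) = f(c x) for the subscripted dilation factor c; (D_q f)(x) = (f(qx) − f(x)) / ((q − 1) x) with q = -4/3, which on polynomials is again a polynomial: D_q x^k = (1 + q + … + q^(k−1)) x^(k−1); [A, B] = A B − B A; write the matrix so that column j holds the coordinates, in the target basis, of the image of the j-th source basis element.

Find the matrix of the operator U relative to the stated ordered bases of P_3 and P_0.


image of 1: 0
image of x: 0
image of x^2: 0
image of x^3: 0
each image's coordinates form column j of the matrix

the matrix is [[0, 0, 0, 0]] (rows listed top to bottom)


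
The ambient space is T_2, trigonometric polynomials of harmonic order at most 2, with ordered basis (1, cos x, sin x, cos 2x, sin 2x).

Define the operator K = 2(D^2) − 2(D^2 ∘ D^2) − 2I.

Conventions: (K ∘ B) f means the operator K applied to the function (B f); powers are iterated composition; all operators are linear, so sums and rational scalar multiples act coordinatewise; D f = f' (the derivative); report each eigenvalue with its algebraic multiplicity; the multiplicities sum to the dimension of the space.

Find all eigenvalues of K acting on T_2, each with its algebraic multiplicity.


λ = -42 (multiplicity 2), λ = -6 (multiplicity 2), λ = -2 (multiplicity 1)

image of 1: -2
image of cos x: -6cos x
image of sin x: -6sin x
image of cos 2x: -42cos 2x
image of sin 2x: -42sin 2x
the matrix is diagonal; its diagonal is (-2, -6, -6, -42, -42)
for a triangular matrix the eigenvalues are the diagonal entries, with algebraic multiplicity their repetition count


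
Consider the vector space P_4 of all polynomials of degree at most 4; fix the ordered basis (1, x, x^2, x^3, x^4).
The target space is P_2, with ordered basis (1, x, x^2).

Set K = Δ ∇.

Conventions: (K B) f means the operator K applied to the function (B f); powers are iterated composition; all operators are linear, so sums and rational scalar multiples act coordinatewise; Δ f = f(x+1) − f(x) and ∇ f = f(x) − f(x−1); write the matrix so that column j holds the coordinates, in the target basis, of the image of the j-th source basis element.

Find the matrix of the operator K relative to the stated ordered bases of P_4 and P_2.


image of 1: 0
image of x: 0
image of x^2: 2
image of x^3: 6x
image of x^4: 12x^2 + 2
each image's coordinates form column j of the matrix

the matrix is [[0, 0, 2, 0, 2]; [0, 0, 0, 6, 0]; [0, 0, 0, 0, 12]] (rows listed top to bottom)


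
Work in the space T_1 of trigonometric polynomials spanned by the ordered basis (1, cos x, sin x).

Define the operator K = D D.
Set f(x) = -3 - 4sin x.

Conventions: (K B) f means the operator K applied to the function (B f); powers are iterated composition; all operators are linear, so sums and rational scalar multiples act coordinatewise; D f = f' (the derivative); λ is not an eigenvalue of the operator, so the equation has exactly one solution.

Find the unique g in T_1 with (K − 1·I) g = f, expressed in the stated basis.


g(x) = 3 + 2sin x

write g with unknown coordinates in the stated basis and equate coefficients in (K − 1·I) g = f
solving from the highest basis element down gives g = 3 + 2sin x
check: K g = -2sin x
so K g − 1·g = -3 - 4sin x = f ✓


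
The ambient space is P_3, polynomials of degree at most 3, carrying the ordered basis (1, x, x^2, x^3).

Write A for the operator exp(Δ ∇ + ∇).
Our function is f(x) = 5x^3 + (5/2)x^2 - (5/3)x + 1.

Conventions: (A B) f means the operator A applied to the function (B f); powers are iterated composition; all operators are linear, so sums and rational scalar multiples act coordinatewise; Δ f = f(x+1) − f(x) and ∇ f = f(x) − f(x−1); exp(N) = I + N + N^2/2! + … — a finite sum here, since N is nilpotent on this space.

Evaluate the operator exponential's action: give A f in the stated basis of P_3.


the image equals g(x) = 5x^3 + (35/2)x^2 + (100/3)x + 88/3

order-1 term: 15x^2 + 20x + 35/6
order-2 term: 15x + 35/2
order-3 term: 5
the series for exp(Δ ∇ + ∇) f terminates at order 3
exp(Δ ∇ + ∇) f = 5x^3 + (35/2)x^2 + (100/3)x + 88/3


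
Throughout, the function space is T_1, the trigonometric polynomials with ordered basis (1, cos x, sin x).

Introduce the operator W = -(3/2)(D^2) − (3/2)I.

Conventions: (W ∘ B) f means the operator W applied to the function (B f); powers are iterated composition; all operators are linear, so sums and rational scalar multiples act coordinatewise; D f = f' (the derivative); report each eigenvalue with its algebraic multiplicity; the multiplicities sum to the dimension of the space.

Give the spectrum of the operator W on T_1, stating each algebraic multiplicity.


λ = -3/2 (multiplicity 1), λ = 0 (multiplicity 2)

image of 1: -3/2
image of cos x: 0
image of sin x: 0
the matrix is diagonal; its diagonal is (-3/2, 0, 0)
for a triangular matrix the eigenvalues are the diagonal entries, with algebraic multiplicity their repetition count


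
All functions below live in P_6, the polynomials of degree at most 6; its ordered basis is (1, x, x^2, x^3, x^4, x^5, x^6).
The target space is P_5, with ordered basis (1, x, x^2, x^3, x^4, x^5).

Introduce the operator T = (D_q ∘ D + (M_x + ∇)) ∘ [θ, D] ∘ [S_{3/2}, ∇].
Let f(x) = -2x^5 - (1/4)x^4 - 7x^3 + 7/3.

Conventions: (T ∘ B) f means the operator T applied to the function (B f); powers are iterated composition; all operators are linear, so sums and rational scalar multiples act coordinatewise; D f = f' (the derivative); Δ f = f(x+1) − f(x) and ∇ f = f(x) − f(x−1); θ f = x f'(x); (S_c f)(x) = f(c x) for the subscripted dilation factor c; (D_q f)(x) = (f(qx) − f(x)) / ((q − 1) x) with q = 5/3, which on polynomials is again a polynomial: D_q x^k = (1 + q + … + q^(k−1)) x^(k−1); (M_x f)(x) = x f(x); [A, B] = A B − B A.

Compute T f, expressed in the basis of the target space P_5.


the image equals g(x) = -(405/4)x^4 + (3969/16)x^3 - (8901/16)x^2 + (693/8)x - 423/4

∇ f = -10x^4 + 19x^3 - (79/2)x^2 + 30x - 35/4
S_{3/2} ∇ f = -(405/8)x^4 + (513/8)x^3 - (711/8)x^2 + 45x - 35/4
S_{3/2} f = -(243/16)x^5 - (81/64)x^4 - (189/8)x^3 + 7/3
∇ S_{3/2} f = -(1215/16)x^4 + (2349/16)x^3 - (6885/32)x^2 + (567/4)x - 2403/64
[S_{3/2}, ∇] f = (405/16)x^4 - (1323/16)x^3 + (4041/32)x^2 - (387/4)x + 1843/64
D [S_{3/2}, ∇] f = (405/4)x^3 - (3969/16)x^2 + (4041/16)x - 387/4
θ D [S_{3/2}, ∇] f = (1215/4)x^3 - (3969/8)x^2 + (4041/16)x
θ [S_{3/2}, ∇] f = (405/4)x^4 - (3969/16)x^3 + (4041/16)x^2 - (387/4)x
D θ [S_{3/2}, ∇] f = 405x^3 - (11907/16)x^2 + (4041/8)x - 387/4
[θ, D] [S_{3/2}, ∇] f = -(405/4)x^3 + (3969/16)x^2 - (4041/16)x + 387/4
D [θ, D] [S_{3/2}, ∇] f = -(1215/4)x^2 + (3969/8)x - 4041/16
D_q D [θ, D] [S_{3/2}, ∇] f = -810x + 3969/8
M_x [θ, D] [S_{3/2}, ∇] f = -(405/4)x^4 + (3969/16)x^3 - (4041/16)x^2 + (387/4)x
∇ [θ, D] [S_{3/2}, ∇] f = -(1215/4)x^2 + (6399/8)x - 4815/8
(M_x + ∇) [θ, D] [S_{3/2}, ∇] f = -(405/4)x^4 + (3969/16)x^3 - (8901/16)x^2 + (7173/8)x - 4815/8
(D_q ∘ D + (M_x + ∇)) [θ, D] [S_{3/2}, ∇] f = -(405/4)x^4 + (3969/16)x^3 - (8901/16)x^2 + (693/8)x - 423/4


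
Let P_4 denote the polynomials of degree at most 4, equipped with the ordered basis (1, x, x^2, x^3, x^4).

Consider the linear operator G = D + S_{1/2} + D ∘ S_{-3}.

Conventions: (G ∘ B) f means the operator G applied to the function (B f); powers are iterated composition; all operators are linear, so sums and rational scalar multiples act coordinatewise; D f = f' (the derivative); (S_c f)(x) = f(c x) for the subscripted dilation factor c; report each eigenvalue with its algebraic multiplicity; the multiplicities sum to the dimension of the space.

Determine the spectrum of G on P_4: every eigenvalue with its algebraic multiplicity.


image of 1: 1
image of x: (1/2)x - 2
image of x^2: (1/4)x^2 + 20x
image of x^3: (1/8)x^3 - 78x^2
image of x^4: (1/16)x^4 + 328x^3
the matrix is upper triangular; its diagonal is (1, 1/2, 1/4, 1/8, 1/16)
for a triangular matrix the eigenvalues are the diagonal entries, with algebraic multiplicity their repetition count

λ = 1/16 (multiplicity 1), λ = 1/8 (multiplicity 1), λ = 1/4 (multiplicity 1), λ = 1/2 (multiplicity 1), λ = 1 (multiplicity 1)


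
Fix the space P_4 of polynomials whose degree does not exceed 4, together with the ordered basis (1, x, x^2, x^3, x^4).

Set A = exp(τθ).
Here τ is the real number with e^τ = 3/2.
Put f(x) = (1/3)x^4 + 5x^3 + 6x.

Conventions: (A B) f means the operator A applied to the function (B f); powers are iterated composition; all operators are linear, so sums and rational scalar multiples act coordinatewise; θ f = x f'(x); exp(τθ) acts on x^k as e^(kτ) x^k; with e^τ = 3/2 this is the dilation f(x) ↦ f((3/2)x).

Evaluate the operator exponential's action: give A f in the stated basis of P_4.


exp(τθ) x^k = e^(kτ) x^k; with e^τ = 3/2 this sends x^k to (3/2)^k x^k
x ↦ 3/2 x
x^3 ↦ 27/8 x^3
x^4 ↦ 81/16 x^4
applying this coordinatewise to f: exp(τθ) f = (27/16)x^4 + (135/8)x^3 + 9x

g(x) = (27/16)x^4 + (135/8)x^3 + 9x


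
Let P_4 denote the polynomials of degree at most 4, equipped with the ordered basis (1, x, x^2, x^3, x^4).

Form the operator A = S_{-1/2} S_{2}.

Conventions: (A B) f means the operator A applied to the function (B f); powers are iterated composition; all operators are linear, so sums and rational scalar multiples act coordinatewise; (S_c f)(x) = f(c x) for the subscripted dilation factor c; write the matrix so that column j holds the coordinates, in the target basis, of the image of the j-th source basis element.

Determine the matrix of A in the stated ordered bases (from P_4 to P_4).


the matrix is [[1, 0, 0, 0, 0]; [0, -1, 0, 0, 0]; [0, 0, 1, 0, 0]; [0, 0, 0, -1, 0]; [0, 0, 0, 0, 1]] (rows listed top to bottom)

image of 1: 1
image of x: -x
image of x^2: x^2
image of x^3: -x^3
image of x^4: x^4
each image's coordinates form column j of the matrix


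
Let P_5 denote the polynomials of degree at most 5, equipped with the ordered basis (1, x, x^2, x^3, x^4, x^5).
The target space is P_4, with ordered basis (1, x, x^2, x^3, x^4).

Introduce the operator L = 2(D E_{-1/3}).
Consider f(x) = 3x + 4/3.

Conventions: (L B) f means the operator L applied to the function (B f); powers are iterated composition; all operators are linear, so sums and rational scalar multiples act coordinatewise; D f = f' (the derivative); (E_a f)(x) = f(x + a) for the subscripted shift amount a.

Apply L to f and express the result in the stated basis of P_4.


E_{-1/3} f = 3x + 1/3
D E_{-1/3} f = 3
(2(D E_{-1/3})) f = 6

the result is g(x) = 6


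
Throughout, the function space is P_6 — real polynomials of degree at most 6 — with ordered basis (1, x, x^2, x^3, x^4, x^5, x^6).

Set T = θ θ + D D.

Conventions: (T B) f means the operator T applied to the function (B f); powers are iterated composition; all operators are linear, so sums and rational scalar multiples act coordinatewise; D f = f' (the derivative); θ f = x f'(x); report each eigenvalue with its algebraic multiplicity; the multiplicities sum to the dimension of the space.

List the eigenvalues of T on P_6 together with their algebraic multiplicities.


λ = 0 (multiplicity 1), λ = 1 (multiplicity 1), λ = 4 (multiplicity 1), λ = 9 (multiplicity 1), λ = 16 (multiplicity 1), λ = 25 (multiplicity 1), λ = 36 (multiplicity 1)

image of 1: 0
image of x: x
image of x^2: 4x^2 + 2
image of x^3: 9x^3 + 6x
image of x^4: 16x^4 + 12x^2
image of x^5: 25x^5 + 20x^3
image of x^6: 36x^6 + 30x^4
the matrix is upper triangular; its diagonal is (0, 1, 4, 9, 16, 25, 36)
for a triangular matrix the eigenvalues are the diagonal entries, with algebraic multiplicity their repetition count


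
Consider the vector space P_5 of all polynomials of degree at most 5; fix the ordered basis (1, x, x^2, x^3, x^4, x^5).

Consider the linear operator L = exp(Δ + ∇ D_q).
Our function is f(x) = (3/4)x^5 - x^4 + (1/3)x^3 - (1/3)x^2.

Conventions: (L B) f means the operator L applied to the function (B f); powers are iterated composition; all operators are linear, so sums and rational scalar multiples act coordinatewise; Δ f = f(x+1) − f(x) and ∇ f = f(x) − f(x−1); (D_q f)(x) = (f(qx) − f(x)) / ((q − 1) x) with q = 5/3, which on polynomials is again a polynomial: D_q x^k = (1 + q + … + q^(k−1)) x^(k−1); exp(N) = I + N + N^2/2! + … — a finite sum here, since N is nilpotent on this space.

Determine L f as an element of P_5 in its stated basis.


the result is g(x) = (3/4)x^5 + (11/4)x^4 + (1747/27)x^3 + (947/18)x^2 + (452869/972)x + 33265/2916

order-1 term: (15/4)x^4 + (3071/54)x^3 - (970/9)x^2 + (3143/36)x - 712/27
order-2 term: (15/2)x^3 + (1379/9)x^2 + (231325/972)x - 252287/972
order-3 term: (15/2)x^2 + (7391/54)x + 745009/2916
order-4 term: (15/4)x + 2219/54
order-5 term: 3/4
the series for exp(Δ + ∇ D_q) f terminates at order 5
exp(Δ + ∇ D_q) f = (3/4)x^5 + (11/4)x^4 + (1747/27)x^3 + (947/18)x^2 + (452869/972)x + 33265/2916


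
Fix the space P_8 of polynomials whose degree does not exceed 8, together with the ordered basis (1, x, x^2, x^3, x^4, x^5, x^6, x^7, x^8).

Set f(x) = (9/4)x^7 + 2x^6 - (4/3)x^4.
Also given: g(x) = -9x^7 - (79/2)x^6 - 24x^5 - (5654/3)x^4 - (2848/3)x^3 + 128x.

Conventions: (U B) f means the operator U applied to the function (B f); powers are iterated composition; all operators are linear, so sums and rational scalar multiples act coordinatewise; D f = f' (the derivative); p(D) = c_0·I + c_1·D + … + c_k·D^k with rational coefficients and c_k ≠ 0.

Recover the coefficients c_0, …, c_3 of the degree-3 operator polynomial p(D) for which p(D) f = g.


D^0 f = (9/4)x^7 + 2x^6 - (4/3)x^4
D^1 f = (63/4)x^6 + 12x^5 - (16/3)x^3
D^2 f = (189/2)x^5 + 60x^4 - 16x^2
D^3 f = (945/2)x^4 + 240x^3 - 32x
matching coefficients of g against c_0 f + c_1 Df + … from the top degree down determines the c_i
solution: c_0 = -4, c_1 = -2, c_2 = 0, c_3 = -4

c_0 = -4, c_1 = -2, c_2 = 0, c_3 = -4


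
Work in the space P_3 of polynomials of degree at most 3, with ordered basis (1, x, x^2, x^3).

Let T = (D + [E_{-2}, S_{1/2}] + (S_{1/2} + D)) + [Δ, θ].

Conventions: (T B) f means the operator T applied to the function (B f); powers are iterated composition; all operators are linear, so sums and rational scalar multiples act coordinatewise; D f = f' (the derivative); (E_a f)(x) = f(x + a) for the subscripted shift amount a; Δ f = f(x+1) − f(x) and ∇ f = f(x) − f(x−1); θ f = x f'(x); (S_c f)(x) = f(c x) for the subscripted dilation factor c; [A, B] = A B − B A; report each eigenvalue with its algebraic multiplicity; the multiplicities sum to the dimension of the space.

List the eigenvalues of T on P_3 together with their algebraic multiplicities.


λ = 1/8 (multiplicity 1), λ = 1/4 (multiplicity 1), λ = 1/2 (multiplicity 1), λ = 1 (multiplicity 1)

image of 1: 1
image of x: (1/2)x + 4
image of x^2: (1/4)x^2 + 7x - 1
image of x^3: (1/8)x^3 + (39/4)x^2 + (3/2)x + 10
the matrix is upper triangular; its diagonal is (1, 1/2, 1/4, 1/8)
for a triangular matrix the eigenvalues are the diagonal entries, with algebraic multiplicity their repetition count


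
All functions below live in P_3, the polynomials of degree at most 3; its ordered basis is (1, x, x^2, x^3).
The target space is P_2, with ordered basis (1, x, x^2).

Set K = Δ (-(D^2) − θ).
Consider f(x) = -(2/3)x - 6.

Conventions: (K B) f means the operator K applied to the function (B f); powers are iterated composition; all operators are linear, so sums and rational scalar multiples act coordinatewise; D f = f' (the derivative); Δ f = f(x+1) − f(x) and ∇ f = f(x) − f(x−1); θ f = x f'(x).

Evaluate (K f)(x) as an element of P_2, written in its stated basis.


D f = -2/3
D D f = 0
(-(D^2)) f = 0
θ f = -(2/3)x
(-θ) f = (2/3)x
(-(D^2) − θ) f = (2/3)x
Δ (-(D^2) − θ) f = 2/3

the image equals g(x) = 2/3
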